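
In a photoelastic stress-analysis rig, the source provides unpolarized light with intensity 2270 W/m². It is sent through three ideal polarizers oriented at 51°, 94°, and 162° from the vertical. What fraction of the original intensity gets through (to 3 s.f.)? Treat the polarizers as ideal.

I/I₀ ≈ 0.0375

Unpolarized light through the first polarizer → I₁ = 2270 W/m²/2 = 1135 W/m², polarized at 51°.
I₂ = I₁ · cos²(43°) = 1135 · 0.5349 = 607.1 W/m².
I₃ = I₂ · cos²(68°) = 607.1 · 0.1403 = 85.19 W/m².
Transmitted fraction = 0.03753.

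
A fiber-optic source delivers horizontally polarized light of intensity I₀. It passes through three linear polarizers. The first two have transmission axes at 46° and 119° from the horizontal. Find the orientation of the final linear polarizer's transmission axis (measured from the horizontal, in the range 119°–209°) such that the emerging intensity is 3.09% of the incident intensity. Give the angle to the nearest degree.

θ ≈ 149°

I₁ = I₀ cos²(46° − 0°) = I₀ cos²(46°) = 0.4826 I₀.
I₂ = I₁ cos²(119° − 46°) = 0.4826 I₀ · cos²(73°) = 0.04125 I₀.
Need I₃/I₀ = 0.0309, so cos²(θ − 119°) = 0.0309 / 0.04125 = 0.7491.
θ − 119° = arccos(√0.7491) = 30.1°, giving θ ≈ 119 + 30.1 = 149.1°.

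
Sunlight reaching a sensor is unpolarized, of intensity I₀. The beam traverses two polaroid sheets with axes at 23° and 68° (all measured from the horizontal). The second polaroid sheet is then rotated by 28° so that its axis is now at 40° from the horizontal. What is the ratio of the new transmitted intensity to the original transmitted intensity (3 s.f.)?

Before rotation:
Unpolarized light through the first polarizer → I₁ = ½ I₀, now polarized at 23°.
I₂ = I₁ cos²(68° − 23°) = 0.5 I₀ · cos²(45°) = 0.25 I₀.
After rotation:
Unpolarized light through the first polarizer → I₁ = ½ I₀, now polarized at 23°.
I₂ = I₁ cos²(40° − 23°) = 0.5 I₀ · cos²(17°) = 0.4573 I₀.
Ratio = 0.4573 / 0.25 = 1.829.

I_new/I_old ≈ 1.83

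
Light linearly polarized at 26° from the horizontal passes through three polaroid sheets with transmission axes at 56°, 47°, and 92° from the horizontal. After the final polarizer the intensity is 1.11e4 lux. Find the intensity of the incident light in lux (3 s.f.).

I₀ ≈ 3.03e4 lux

I₁ = I₀ cos²(56° − 26°) = I₀ cos²(30°) = 0.75 I₀.
I₂ = I₁ cos²(47° − 56°) = 0.75 I₀ · cos²(9°) = 0.7316 I₀.
I₃ = I₂ cos²(92° − 47°) = 0.7316 I₀ · cos²(45°) = 0.3658 I₀.
So 1.11e4 lux = 0.3658 I₀, giving I₀ = 1.11e4/0.3658 = 3.034e+04 lux.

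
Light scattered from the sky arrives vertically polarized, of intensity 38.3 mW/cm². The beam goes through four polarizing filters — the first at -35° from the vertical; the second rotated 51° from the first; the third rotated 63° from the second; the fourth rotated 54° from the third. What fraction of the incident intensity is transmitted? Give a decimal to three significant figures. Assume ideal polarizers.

I₁ = 38.3 mW/cm² · cos²(35°) = 25.7 mW/cm².
I₂ = I₁ · cos²(51°) = 25.7 · 0.396 = 10.18 mW/cm².
I₃ = I₂ · cos²(63°) = 10.18 · 0.2061 = 2.098 mW/cm².
I₄ = I₃ · cos²(54°) = 2.098 · 0.3455 = 0.7248 mW/cm².
Transmitted fraction = 0.01892.

I/I₀ ≈ 0.0189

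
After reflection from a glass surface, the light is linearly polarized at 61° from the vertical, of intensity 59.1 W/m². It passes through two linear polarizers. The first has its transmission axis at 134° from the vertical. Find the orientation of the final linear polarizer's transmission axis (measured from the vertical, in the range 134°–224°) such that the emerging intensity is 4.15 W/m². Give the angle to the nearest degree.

θ ≈ 159°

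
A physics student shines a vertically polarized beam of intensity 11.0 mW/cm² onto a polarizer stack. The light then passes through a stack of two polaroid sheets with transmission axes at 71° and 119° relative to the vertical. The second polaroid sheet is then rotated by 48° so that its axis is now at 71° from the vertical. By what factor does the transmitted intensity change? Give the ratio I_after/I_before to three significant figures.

Before rotation:
I₁ = I₀ cos²(71° − 0°) = I₀ cos²(71°) = 0.106 I₀.
I₂ = I₁ cos²(119° − 71°) = 0.106 I₀ · cos²(48°) = 0.04746 I₀.
After rotation:
I₁ = I₀ cos²(71° − 0°) = I₀ cos²(71°) = 0.106 I₀.
I₂ = I₁ cos²(71° − 71°) = 0.106 I₀ · cos²(0°) = 0.106 I₀.
Ratio = 0.106 / 0.04746 = 2.233.

I_new/I_old ≈ 2.23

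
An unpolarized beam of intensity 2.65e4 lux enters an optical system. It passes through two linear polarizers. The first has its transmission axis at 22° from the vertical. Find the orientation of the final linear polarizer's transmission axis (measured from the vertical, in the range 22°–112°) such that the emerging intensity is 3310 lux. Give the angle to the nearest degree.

θ ≈ 82°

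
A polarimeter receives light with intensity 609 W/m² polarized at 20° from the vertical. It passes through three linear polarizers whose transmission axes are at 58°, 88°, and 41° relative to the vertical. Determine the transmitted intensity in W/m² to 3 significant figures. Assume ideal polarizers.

I ≈ 132 W/m²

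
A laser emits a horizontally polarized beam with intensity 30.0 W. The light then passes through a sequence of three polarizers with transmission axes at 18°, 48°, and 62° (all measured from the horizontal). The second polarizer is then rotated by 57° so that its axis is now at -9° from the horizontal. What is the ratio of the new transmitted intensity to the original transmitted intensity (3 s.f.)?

I_new/I_old ≈ 0.119

Before rotation:
I₁ = I₀ cos²(18° − 0°) = I₀ cos²(18°) = 0.9045 I₀.
I₂ = I₁ cos²(48° − 18°) = 0.9045 I₀ · cos²(30°) = 0.6784 I₀.
I₃ = I₂ cos²(62° − 48°) = 0.6784 I₀ · cos²(14°) = 0.6387 I₀.
After rotation:
I₁ = I₀ cos²(18° − 0°) = I₀ cos²(18°) = 0.9045 I₀.
I₂ = I₁ cos²(-9° − 18°) = 0.9045 I₀ · cos²(27°) = 0.7181 I₀.
I₃ = I₂ cos²(62° + 9°) = 0.7181 I₀ · cos²(71°) = 0.07611 I₀.
Ratio = 0.07611 / 0.6387 = 0.1192.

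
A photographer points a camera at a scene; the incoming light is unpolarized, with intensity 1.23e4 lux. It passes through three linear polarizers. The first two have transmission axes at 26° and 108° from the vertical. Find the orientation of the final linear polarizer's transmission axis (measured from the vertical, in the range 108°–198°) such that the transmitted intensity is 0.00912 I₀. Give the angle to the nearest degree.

θ ≈ 122°

Unpolarized light through the first polarizer → I₁ = ½ I₀, now polarized at 26°.
I₂ = I₁ cos²(108° − 26°) = 0.5 I₀ · cos²(82°) = 0.009685 I₀.
Need I₃/I₀ = 0.00912, so cos²(θ − 108°) = 0.00912 / 0.009685 = 0.9417.
θ − 108° = arccos(√0.9417) = 14.0°, giving θ ≈ 108 + 14.0 = 122.0°.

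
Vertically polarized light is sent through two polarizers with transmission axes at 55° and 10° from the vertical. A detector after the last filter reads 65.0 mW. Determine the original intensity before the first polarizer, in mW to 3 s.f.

I₀ ≈ 395 mW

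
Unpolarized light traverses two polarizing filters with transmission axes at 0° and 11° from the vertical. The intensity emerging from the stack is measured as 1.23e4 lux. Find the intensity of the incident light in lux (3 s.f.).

I₀ ≈ 2.55e4 lux

Unpolarized light through the first polarizer → I₁ = ½ I₀, now polarized at 0°.
I₂ = I₁ cos²(11° − 0°) = 0.5 I₀ · cos²(11°) = 0.4818 I₀.
So 1.23e4 lux = 0.4818 I₀, giving I₀ = 1.23e4/0.4818 = 2.553e+04 lux.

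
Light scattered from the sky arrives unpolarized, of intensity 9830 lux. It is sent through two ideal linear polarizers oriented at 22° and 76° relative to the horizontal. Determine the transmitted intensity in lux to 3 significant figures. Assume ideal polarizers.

Unpolarized light through the first polarizer → I₁ = 9830 lux/2 = 4915 lux, polarized at 22°.
I₂ = I₁ · cos²(54°) = 4915 · 0.3455 = 1698 lux.

I ≈ 1700 lux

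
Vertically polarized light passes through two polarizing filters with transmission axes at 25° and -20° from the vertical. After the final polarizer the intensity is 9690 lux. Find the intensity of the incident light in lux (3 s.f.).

I₀ ≈ 2.36e4 lux

I₁ = I₀ cos²(25° − 0°) = I₀ cos²(25°) = 0.8214 I₀.
I₂ = I₁ cos²(-20° − 25°) = 0.8214 I₀ · cos²(45°) = 0.4107 I₀.
So 9690 lux = 0.4107 I₀, giving I₀ = 9690/0.4107 = 2.359e+04 lux.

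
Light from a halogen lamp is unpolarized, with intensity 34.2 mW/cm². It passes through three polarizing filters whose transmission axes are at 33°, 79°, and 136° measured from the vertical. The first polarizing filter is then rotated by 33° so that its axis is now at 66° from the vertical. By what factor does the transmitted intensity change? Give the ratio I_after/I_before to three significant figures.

I_new/I_old ≈ 1.97

Before rotation:
Unpolarized light through the first polarizer → I₁ = ½ I₀, now polarized at 33°.
I₂ = I₁ cos²(79° − 33°) = 0.5 I₀ · cos²(46°) = 0.2413 I₀.
I₃ = I₂ cos²(136° − 79°) = 0.2413 I₀ · cos²(57°) = 0.07157 I₀.
After rotation:
Unpolarized light through the first polarizer → I₁ = ½ I₀, now polarized at 66°.
I₂ = I₁ cos²(79° − 66°) = 0.5 I₀ · cos²(13°) = 0.4747 I₀.
I₃ = I₂ cos²(136° − 79°) = 0.4747 I₀ · cos²(57°) = 0.1408 I₀.
Ratio = 0.1408 / 0.07157 = 1.967.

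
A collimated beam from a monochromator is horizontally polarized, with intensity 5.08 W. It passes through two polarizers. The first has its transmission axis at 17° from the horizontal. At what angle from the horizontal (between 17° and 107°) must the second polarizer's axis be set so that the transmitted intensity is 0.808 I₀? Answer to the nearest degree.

θ ≈ 37°

I₁ = I₀ cos²(17° − 0°) = I₀ cos²(17°) = 0.9145 I₀.
Need I₂/I₀ = 0.808, so cos²(θ − 17°) = 0.808 / 0.9145 = 0.8835.
θ − 17° = arccos(√0.8835) = 20.0°, giving θ ≈ 17 + 20.0 = 37.0°.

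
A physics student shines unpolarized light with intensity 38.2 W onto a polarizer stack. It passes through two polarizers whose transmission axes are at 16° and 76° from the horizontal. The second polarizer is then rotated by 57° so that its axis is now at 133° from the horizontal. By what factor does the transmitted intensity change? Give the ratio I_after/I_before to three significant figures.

I_new/I_old ≈ 0.824

Before rotation:
Unpolarized light through the first polarizer → I₁ = ½ I₀, now polarized at 16°.
I₂ = I₁ cos²(76° − 16°) = 0.5 I₀ · cos²(60°) = 0.125 I₀.
After rotation:
Unpolarized light through the first polarizer → I₁ = ½ I₀, now polarized at 16°.
Angle between axes 1 and 2: 63°. I₂ = 0.5 I₀ · cos²(63°) = 0.1031 I₀.
Ratio = 0.1031 / 0.125 = 0.8244.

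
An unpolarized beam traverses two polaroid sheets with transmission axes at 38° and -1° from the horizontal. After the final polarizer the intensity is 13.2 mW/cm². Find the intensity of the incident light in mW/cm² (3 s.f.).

I₀ ≈ 43.7 mW/cm²

Unpolarized light through the first polarizer → I₁ = ½ I₀, now polarized at 38°.
I₂ = I₁ cos²(-1° − 38°) = 0.5 I₀ · cos²(39°) = 0.302 I₀.
So 13.2 mW/cm² = 0.302 I₀, giving I₀ = 13.2/0.302 = 43.71 mW/cm².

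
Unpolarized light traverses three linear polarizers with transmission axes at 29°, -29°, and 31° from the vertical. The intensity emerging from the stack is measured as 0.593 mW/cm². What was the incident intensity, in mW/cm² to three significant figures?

I₀ ≈ 16.9 mW/cm²

Unpolarized light through the first polarizer → I₁ = ½ I₀, now polarized at 29°.
I₂ = I₁ cos²(-29° − 29°) = 0.5 I₀ · cos²(58°) = 0.1404 I₀.
I₃ = I₂ cos²(31° + 29°) = 0.1404 I₀ · cos²(60°) = 0.0351 I₀.
So 0.593 mW/cm² = 0.0351 I₀, giving I₀ = 0.593/0.0351 = 16.89 mW/cm².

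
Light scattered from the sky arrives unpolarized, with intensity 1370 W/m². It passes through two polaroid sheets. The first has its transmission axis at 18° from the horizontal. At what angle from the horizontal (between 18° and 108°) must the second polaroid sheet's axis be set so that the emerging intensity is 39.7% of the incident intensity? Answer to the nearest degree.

θ ≈ 45°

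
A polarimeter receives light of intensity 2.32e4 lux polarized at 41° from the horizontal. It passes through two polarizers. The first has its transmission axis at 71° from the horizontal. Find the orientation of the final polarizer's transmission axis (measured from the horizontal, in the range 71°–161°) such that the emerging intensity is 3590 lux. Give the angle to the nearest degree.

θ ≈ 134°

I₁ = I₀ cos²(71° − 41°) = I₀ cos²(30°) = 0.75 I₀.
Target fraction: 3590 / 2.32e4 lux = 0.1547 of I₀.
Need I₂/I₀ = 0.1547, so cos²(θ − 71°) = 0.1547 / 0.75 = 0.2063.
θ − 71° = arccos(√0.2063) = 63.0°, giving θ ≈ 71 + 63.0 = 134.0°.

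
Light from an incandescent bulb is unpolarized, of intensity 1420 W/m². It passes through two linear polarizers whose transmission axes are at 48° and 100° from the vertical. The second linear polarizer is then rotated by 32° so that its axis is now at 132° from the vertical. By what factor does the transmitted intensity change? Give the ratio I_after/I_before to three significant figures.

I_new/I_old ≈ 0.0288

Before rotation:
Unpolarized light through the first polarizer → I₁ = ½ I₀, now polarized at 48°.
I₂ = I₁ cos²(100° − 48°) = 0.5 I₀ · cos²(52°) = 0.1895 I₀.
After rotation:
Unpolarized light through the first polarizer → I₁ = ½ I₀, now polarized at 48°.
I₂ = I₁ cos²(132° − 48°) = 0.5 I₀ · cos²(84°) = 0.005463 I₀.
Ratio = 0.005463 / 0.1895 = 0.02883.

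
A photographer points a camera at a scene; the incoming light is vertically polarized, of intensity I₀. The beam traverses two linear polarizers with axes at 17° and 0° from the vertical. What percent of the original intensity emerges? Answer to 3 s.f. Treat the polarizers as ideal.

By Malus's law, I₁ = I₀ cos²(17° − 0°) = I₀ cos²(17°) = 0.9145 I₀.
I₂ = I₁ cos²(0° − 17°) = 0.9145 I₀ · cos²(17°) = 0.8363 I₀.
That is 83.63% of the incident intensity.

≈ 83.6%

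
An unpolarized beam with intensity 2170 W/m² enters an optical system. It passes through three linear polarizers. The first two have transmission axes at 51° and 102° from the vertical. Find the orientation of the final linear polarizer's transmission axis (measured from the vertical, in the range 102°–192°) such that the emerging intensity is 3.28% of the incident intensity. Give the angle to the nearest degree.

Unpolarized light through the first polarizer → I₁ = ½ I₀, now polarized at 51°.
I₂ = I₁ cos²(102° − 51°) = 0.5 I₀ · cos²(51°) = 0.198 I₀.
Need I₃/I₀ = 0.0328, so cos²(θ − 102°) = 0.0328 / 0.198 = 0.1656.
θ − 102° = arccos(√0.1656) = 66.0°, giving θ ≈ 102 + 66.0 = 168.0°.

θ ≈ 168°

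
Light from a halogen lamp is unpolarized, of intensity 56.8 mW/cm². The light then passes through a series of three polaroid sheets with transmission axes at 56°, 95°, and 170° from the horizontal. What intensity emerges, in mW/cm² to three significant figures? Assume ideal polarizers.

I ≈ 1.15 mW/cm²

Unpolarized light through the first polarizer → I₁ = 56.8 mW/cm²/2 = 28.4 mW/cm², polarized at 56°.
I₂ = I₁ · cos²(39°) = 28.4 · 0.604 = 17.15 mW/cm².
I₃ = I₂ · cos²(75°) = 17.15 · 0.06699 = 1.149 mW/cm².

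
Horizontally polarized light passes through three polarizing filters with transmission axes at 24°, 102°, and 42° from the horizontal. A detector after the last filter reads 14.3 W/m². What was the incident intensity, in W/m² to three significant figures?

By Malus's law, I₁ = I₀ cos²(24° − 0°) = I₀ cos²(24°) = 0.8346 I₀.
I₂ = I₁ cos²(102° − 24°) = 0.8346 I₀ · cos²(78°) = 0.03608 I₀.
I₃ = I₂ cos²(42° − 102°) = 0.03608 I₀ · cos²(60°) = 0.009019 I₀.
So 14.3 W/m² = 0.009019 I₀, giving I₀ = 14.3/0.009019 = 1586 W/m².

I₀ ≈ 1590 W/m²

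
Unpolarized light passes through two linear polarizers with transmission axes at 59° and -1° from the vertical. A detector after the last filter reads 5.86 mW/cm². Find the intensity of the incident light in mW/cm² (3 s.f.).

Unpolarized light through the first polarizer → I₁ = ½ I₀, now polarized at 59°.
I₂ = I₁ cos²(-1° − 59°) = 0.5 I₀ · cos²(60°) = 0.125 I₀.
So 5.86 mW/cm² = 0.125 I₀, giving I₀ = 5.86/0.125 = 46.88 mW/cm².

I₀ ≈ 46.9 mW/cm²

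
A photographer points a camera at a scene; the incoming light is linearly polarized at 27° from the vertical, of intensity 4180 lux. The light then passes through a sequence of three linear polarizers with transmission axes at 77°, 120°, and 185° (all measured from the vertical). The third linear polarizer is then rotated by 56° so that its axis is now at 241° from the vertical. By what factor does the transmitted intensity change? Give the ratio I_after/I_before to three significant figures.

Before rotation:
I₁ = I₀ cos²(77° − 27°) = I₀ cos²(50°) = 0.4132 I₀.
I₂ = I₁ cos²(120° − 77°) = 0.4132 I₀ · cos²(43°) = 0.221 I₀.
I₃ = I₂ cos²(185° − 120°) = 0.221 I₀ · cos²(65°) = 0.03947 I₀.
After rotation:
I₁ = I₀ cos²(77° − 27°) = I₀ cos²(50°) = 0.4132 I₀.
I₂ = I₁ cos²(120° − 77°) = 0.4132 I₀ · cos²(43°) = 0.221 I₀.
Angle between axes 2 and 3: 59°. I₃ = 0.221 I₀ · cos²(59°) = 0.05862 I₀.
Ratio = 0.05862 / 0.03947 = 1.485.

I_new/I_old ≈ 1.49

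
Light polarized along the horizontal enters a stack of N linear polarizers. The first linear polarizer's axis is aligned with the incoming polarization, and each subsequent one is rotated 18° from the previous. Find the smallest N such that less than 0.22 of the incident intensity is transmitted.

N = 17

First polarizer is aligned with the polarization: full transmission.
Each further stage multiplies by cos²(18°) = 0.9045.
After N polarizers: T = 0.9045^(N−1). Require T < 0.22 ⇒ N−1 > ln(0.22)/ln(0.9045) = 15.09, so N−1 ≥ 16 and N = 17.
Check: N=17 gives T = 0.2007 < 0.22; N=16 gives T = 0.2219.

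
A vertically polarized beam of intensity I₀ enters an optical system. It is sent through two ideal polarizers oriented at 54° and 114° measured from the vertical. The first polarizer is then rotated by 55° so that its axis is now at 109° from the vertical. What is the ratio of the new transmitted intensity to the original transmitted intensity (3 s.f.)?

I_new/I_old ≈ 1.22

Before rotation:
I₁ = I₀ cos²(54° − 0°) = I₀ cos²(54°) = 0.3455 I₀.
I₂ = I₁ cos²(114° − 54°) = 0.3455 I₀ · cos²(60°) = 0.08637 I₀.
After rotation:
I₁ = I₀ cos²(109° − 0°) = I₀ cos²(71°) = 0.106 I₀.
I₂ = I₁ cos²(114° − 109°) = 0.106 I₀ · cos²(5°) = 0.1052 I₀.
Ratio = 0.1052 / 0.08637 = 1.218.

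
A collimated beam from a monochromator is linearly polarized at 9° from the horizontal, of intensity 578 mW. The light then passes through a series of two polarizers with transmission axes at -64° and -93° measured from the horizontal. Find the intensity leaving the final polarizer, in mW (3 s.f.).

I ≈ 37.8 mW

I₁ = 578 mW · cos²(73°) = 49.41 mW.
I₂ = I₁ · cos²(29°) = 49.41 · 0.765 = 37.8 mW.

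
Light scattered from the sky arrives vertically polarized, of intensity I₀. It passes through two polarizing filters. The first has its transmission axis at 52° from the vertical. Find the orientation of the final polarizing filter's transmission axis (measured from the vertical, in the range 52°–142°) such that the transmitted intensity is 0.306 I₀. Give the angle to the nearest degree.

By Malus's law, I₁ = I₀ cos²(52° − 0°) = I₀ cos²(52°) = 0.379 I₀.
Need I₂/I₀ = 0.306, so cos²(θ − 52°) = 0.306 / 0.379 = 0.8073.
θ − 52° = arccos(√0.8073) = 26.0°, giving θ ≈ 52 + 26.0 = 78.0°.

θ ≈ 78°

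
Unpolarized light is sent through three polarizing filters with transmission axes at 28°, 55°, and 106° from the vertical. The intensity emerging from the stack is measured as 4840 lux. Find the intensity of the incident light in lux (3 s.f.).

I₀ ≈ 3.08e4 lux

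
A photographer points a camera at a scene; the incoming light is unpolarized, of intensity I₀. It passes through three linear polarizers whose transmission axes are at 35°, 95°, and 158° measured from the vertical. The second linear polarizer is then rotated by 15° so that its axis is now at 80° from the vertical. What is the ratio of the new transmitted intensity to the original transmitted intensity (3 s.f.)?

I_new/I_old ≈ 0.419

Before rotation:
Unpolarized light through the first polarizer → I₁ = ½ I₀, now polarized at 35°.
I₂ = I₁ cos²(95° − 35°) = 0.5 I₀ · cos²(60°) = 0.125 I₀.
I₃ = I₂ cos²(158° − 95°) = 0.125 I₀ · cos²(63°) = 0.02576 I₀.
After rotation:
Unpolarized light through the first polarizer → I₁ = ½ I₀, now polarized at 35°.
I₂ = I₁ cos²(80° − 35°) = 0.5 I₀ · cos²(45°) = 0.25 I₀.
I₃ = I₂ cos²(158° − 80°) = 0.25 I₀ · cos²(78°) = 0.01081 I₀.
Ratio = 0.01081 / 0.02576 = 0.4195.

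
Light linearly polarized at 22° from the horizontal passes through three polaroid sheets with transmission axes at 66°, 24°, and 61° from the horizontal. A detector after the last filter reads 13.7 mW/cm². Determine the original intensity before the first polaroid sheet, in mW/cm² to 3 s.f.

I₀ ≈ 75.2 mW/cm²

By Malus's law, I₁ = I₀ cos²(66° − 22°) = I₀ cos²(44°) = 0.5174 I₀.
I₂ = I₁ cos²(24° − 66°) = 0.5174 I₀ · cos²(42°) = 0.2858 I₀.
I₃ = I₂ cos²(61° − 24°) = 0.2858 I₀ · cos²(37°) = 0.1823 I₀.
So 13.7 mW/cm² = 0.1823 I₀, giving I₀ = 13.7/0.1823 = 75.16 mW/cm².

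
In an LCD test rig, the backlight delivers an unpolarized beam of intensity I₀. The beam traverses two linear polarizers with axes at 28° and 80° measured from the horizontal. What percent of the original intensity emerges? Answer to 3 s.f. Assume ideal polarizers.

Unpolarized light through the first polarizer → I₁ = ½ I₀, now polarized at 28°.
I₂ = I₁ cos²(80° − 28°) = 0.5 I₀ · cos²(52°) = 0.1895 I₀.
That is 18.95% of the incident intensity.

≈ 19.0%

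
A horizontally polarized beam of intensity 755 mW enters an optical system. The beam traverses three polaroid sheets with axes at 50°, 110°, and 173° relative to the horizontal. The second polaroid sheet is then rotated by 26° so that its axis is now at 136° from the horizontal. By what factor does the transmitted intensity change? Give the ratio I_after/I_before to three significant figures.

I_new/I_old ≈ 0.0602

Before rotation:
I₁ = I₀ cos²(50° − 0°) = I₀ cos²(50°) = 0.4132 I₀.
I₂ = I₁ cos²(110° − 50°) = 0.4132 I₀ · cos²(60°) = 0.1033 I₀.
I₃ = I₂ cos²(173° − 110°) = 0.1033 I₀ · cos²(63°) = 0.02129 I₀.
After rotation:
I₁ = I₀ cos²(50° − 0°) = I₀ cos²(50°) = 0.4132 I₀.
I₂ = I₁ cos²(136° − 50°) = 0.4132 I₀ · cos²(86°) = 0.00201 I₀.
I₃ = I₂ cos²(173° − 136°) = 0.00201 I₀ · cos²(37°) = 0.001282 I₀.
Ratio = 0.001282 / 0.02129 = 0.06023.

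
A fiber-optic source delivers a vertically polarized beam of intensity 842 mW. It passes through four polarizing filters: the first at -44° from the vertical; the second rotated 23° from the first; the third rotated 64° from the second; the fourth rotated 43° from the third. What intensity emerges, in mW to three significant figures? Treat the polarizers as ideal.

By Malus's law, I₁ = 842 mW · cos²(44°) = 435.7 mW.
I₂ = I₁ · cos²(23°) = 435.7 · 0.8473 = 369.2 mW.
I₃ = I₂ · cos²(64°) = 369.2 · 0.1922 = 70.94 mW.
I₄ = I₃ · cos²(43°) = 70.94 · 0.5349 = 37.95 mW.

I ≈ 37.9 mW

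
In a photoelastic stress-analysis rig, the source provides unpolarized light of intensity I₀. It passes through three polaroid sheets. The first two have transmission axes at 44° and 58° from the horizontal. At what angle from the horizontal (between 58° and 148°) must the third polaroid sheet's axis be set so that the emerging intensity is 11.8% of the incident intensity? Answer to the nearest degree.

Unpolarized light through the first polarizer → I₁ = ½ I₀, now polarized at 44°.
I₂ = I₁ cos²(58° − 44°) = 0.5 I₀ · cos²(14°) = 0.4707 I₀.
Need I₃/I₀ = 0.118, so cos²(θ − 58°) = 0.118 / 0.4707 = 0.2507.
θ − 58° = arccos(√0.2507) = 60.0°, giving θ ≈ 58 + 60.0 = 118.0°.

θ ≈ 118°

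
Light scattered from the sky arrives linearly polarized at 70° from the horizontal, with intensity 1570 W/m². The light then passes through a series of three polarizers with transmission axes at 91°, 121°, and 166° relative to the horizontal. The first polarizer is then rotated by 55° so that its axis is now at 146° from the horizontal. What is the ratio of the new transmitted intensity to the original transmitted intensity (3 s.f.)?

I_new/I_old ≈ 0.0735

Before rotation:
I₁ = I₀ cos²(91° − 70°) = I₀ cos²(21°) = 0.8716 I₀.
I₂ = I₁ cos²(121° − 91°) = 0.8716 I₀ · cos²(30°) = 0.6537 I₀.
I₃ = I₂ cos²(166° − 121°) = 0.6537 I₀ · cos²(45°) = 0.3268 I₀.
After rotation:
I₁ = I₀ cos²(146° − 70°) = I₀ cos²(76°) = 0.05853 I₀.
I₂ = I₁ cos²(121° − 146°) = 0.05853 I₀ · cos²(25°) = 0.04807 I₀.
I₃ = I₂ cos²(166° − 121°) = 0.04807 I₀ · cos²(45°) = 0.02404 I₀.
Ratio = 0.02404 / 0.3268 = 0.07354.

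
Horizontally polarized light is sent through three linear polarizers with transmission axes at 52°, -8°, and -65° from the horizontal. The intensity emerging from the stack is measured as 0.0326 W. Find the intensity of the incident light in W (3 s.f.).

I₀ ≈ 1.16 W

I₁ = I₀ cos²(52° − 0°) = I₀ cos²(52°) = 0.379 I₀.
I₂ = I₁ cos²(-8° − 52°) = 0.379 I₀ · cos²(60°) = 0.09476 I₀.
I₃ = I₂ cos²(-65° + 8°) = 0.09476 I₀ · cos²(57°) = 0.02811 I₀.
So 0.0326 W = 0.02811 I₀, giving I₀ = 0.0326/0.02811 = 1.16 W.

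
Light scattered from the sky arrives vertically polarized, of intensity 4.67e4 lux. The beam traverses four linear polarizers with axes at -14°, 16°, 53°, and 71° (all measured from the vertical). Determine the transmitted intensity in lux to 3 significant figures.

I ≈ 1.90e4 lux

By Malus's law, I₁ = 4.67e4 lux · cos²(14°) = 4.397e+04 lux.
I₂ = I₁ · cos²(30°) = 4.397e+04 · 0.75 = 3.298e+04 lux.
I₃ = I₂ · cos²(37°) = 3.298e+04 · 0.6378 = 2.103e+04 lux.
I₄ = I₃ · cos²(18°) = 2.103e+04 · 0.9045 = 1.902e+04 lux.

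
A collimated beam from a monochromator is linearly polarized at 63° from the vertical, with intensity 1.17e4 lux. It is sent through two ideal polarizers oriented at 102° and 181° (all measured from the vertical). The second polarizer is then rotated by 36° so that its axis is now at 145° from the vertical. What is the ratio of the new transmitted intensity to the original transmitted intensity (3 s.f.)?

I_new/I_old ≈ 14.7

Before rotation:
I₁ = I₀ cos²(102° − 63°) = I₀ cos²(39°) = 0.604 I₀.
I₂ = I₁ cos²(181° − 102°) = 0.604 I₀ · cos²(79°) = 0.02199 I₀.
After rotation:
I₁ = I₀ cos²(102° − 63°) = I₀ cos²(39°) = 0.604 I₀.
I₂ = I₁ cos²(145° − 102°) = 0.604 I₀ · cos²(43°) = 0.323 I₀.
Ratio = 0.323 / 0.02199 = 14.69.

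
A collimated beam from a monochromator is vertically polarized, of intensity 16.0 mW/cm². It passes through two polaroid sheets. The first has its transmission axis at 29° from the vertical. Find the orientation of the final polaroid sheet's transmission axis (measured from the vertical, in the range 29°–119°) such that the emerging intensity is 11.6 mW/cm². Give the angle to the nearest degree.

θ ≈ 42°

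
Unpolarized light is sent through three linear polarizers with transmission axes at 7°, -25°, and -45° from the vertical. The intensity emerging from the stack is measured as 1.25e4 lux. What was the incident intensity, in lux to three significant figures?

I₀ ≈ 3.94e4 lux

Unpolarized light through the first polarizer → I₁ = ½ I₀, now polarized at 7°.
I₂ = I₁ cos²(-25° − 7°) = 0.5 I₀ · cos²(32°) = 0.3596 I₀.
I₃ = I₂ cos²(-45° + 25°) = 0.3596 I₀ · cos²(20°) = 0.3175 I₀.
So 1.25e4 lux = 0.3175 I₀, giving I₀ = 1.25e4/0.3175 = 3.937e+04 lux.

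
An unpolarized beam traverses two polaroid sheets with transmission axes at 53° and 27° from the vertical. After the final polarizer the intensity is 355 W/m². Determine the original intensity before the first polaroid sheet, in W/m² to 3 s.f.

Unpolarized light through the first polarizer → I₁ = ½ I₀, now polarized at 53°.
I₂ = I₁ cos²(27° − 53°) = 0.5 I₀ · cos²(26°) = 0.4039 I₀.
So 355 W/m² = 0.4039 I₀, giving I₀ = 355/0.4039 = 878.9 W/m².

I₀ ≈ 879 W/m²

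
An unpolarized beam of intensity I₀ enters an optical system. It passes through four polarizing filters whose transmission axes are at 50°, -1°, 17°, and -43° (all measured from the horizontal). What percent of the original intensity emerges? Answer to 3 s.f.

≈ 4.48%

Unpolarized light through the first polarizer → I₁ = ½ I₀, now polarized at 50°.
I₂ = I₁ cos²(-1° − 50°) = 0.5 I₀ · cos²(51°) = 0.198 I₀.
I₃ = I₂ cos²(17° + 1°) = 0.198 I₀ · cos²(18°) = 0.1791 I₀.
I₄ = I₃ cos²(-43° − 17°) = 0.1791 I₀ · cos²(60°) = 0.04478 I₀.
That is 4.478% of the incident intensity.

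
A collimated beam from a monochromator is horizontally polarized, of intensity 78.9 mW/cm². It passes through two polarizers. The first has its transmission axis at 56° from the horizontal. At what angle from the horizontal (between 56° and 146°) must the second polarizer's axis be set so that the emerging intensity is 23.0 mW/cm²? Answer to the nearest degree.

By Malus's law, I₁ = I₀ cos²(56° − 0°) = I₀ cos²(56°) = 0.3127 I₀.
Target fraction: 23.0 / 78.9 mW/cm² = 0.2915 of I₀.
Need I₂/I₀ = 0.2915, so cos²(θ − 56°) = 0.2915 / 0.3127 = 0.9322.
θ − 56° = arccos(√0.9322) = 15.1°, giving θ ≈ 56 + 15.1 = 71.1°.

θ ≈ 71°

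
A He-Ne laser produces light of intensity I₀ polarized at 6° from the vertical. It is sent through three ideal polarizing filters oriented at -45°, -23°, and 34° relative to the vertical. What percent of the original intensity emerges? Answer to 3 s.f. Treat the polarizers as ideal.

≈ 10.1%

I₁ = I₀ cos²(-45° − 6°) = I₀ cos²(51°) = 0.396 I₀.
I₂ = I₁ cos²(-23° + 45°) = 0.396 I₀ · cos²(22°) = 0.3405 I₀.
I₃ = I₂ cos²(34° + 23°) = 0.3405 I₀ · cos²(57°) = 0.101 I₀.
That is 10.1% of the incident intensity.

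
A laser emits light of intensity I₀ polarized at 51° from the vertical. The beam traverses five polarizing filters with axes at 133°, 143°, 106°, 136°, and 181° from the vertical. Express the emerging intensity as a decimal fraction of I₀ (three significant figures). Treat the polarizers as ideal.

By Malus's law, I₁ = I₀ cos²(133° − 51°) = I₀ cos²(82°) = 0.01937 I₀.
I₂ = I₁ cos²(143° − 133°) = 0.01937 I₀ · cos²(10°) = 0.01879 I₀.
I₃ = I₂ cos²(106° − 143°) = 0.01879 I₀ · cos²(37°) = 0.01198 I₀.
I₄ = I₃ cos²(136° − 106°) = 0.01198 I₀ · cos²(30°) = 0.008986 I₀.
I₅ = I₄ cos²(181° − 136°) = 0.008986 I₀ · cos²(45°) = 0.004493 I₀.
Transmitted fraction = 0.004493.

≈ 0.00449 I₀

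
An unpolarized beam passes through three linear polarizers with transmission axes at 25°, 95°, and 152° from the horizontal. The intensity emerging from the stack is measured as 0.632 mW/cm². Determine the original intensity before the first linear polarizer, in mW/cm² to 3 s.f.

I₀ ≈ 36.4 mW/cm²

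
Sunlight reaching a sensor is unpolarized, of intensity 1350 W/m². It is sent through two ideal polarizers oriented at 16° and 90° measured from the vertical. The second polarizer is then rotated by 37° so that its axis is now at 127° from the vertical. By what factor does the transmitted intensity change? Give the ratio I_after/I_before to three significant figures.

Before rotation:
Unpolarized light through the first polarizer → I₁ = ½ I₀, now polarized at 16°.
I₂ = I₁ cos²(90° − 16°) = 0.5 I₀ · cos²(74°) = 0.03799 I₀.
After rotation:
Unpolarized light through the first polarizer → I₁ = ½ I₀, now polarized at 16°.
Angle between axes 1 and 2: 69°. I₂ = 0.5 I₀ · cos²(69°) = 0.06421 I₀.
Ratio = 0.06421 / 0.03799 = 1.69.

I_new/I_old ≈ 1.69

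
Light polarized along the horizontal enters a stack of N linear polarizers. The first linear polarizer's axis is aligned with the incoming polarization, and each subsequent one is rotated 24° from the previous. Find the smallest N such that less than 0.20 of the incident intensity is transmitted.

First polarizer is aligned with the polarization: full transmission.
Each further stage multiplies by cos²(24°) = 0.8346.
After N polarizers: T = 0.8346^(N−1). Require T < 0.20 ⇒ N−1 > ln(0.20)/ln(0.8346) = 8.90, so N−1 ≥ 9 and N = 10.
Check: N=10 gives T = 0.1964 < 0.20; N=9 gives T = 0.2353.

N = 10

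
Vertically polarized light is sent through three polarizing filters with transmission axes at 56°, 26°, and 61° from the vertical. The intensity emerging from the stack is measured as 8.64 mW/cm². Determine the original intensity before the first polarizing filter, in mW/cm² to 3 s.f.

I₀ ≈ 54.9 mW/cm²

By Malus's law, I₁ = I₀ cos²(56° − 0°) = I₀ cos²(56°) = 0.3127 I₀.
I₂ = I₁ cos²(26° − 56°) = 0.3127 I₀ · cos²(30°) = 0.2345 I₀.
I₃ = I₂ cos²(61° − 26°) = 0.2345 I₀ · cos²(35°) = 0.1574 I₀.
So 8.64 mW/cm² = 0.1574 I₀, giving I₀ = 8.64/0.1574 = 54.9 mW/cm².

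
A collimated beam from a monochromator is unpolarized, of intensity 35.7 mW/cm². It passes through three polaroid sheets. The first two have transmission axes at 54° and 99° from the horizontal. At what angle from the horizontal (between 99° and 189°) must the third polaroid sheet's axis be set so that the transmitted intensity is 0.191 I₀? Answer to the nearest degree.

Unpolarized light through the first polarizer → I₁ = ½ I₀, now polarized at 54°.
I₂ = I₁ cos²(99° − 54°) = 0.5 I₀ · cos²(45°) = 0.25 I₀.
Need I₃/I₀ = 0.191, so cos²(θ − 99°) = 0.191 / 0.25 = 0.764.
θ − 99° = arccos(√0.764) = 29.1°, giving θ ≈ 99 + 29.1 = 128.1°.

θ ≈ 128°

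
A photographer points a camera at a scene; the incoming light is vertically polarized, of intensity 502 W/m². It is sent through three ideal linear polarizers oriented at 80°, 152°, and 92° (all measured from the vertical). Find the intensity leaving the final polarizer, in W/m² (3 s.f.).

I ≈ 0.361 W/m²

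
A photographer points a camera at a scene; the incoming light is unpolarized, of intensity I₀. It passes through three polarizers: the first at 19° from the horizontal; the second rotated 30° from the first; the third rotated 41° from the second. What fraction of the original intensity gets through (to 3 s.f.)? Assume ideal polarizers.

≈ 0.214 I₀

Unpolarized light through the first polarizer → I₁ = ½ I₀, now polarized at 19°.
I₂ = I₁ cos²(30°) = 0.5 · 0.75 I₀ = 0.375 I₀.
I₃ = I₂ cos²(41°) = 0.375 · 0.5696 I₀ = 0.2136 I₀.
Transmitted fraction = 0.2136.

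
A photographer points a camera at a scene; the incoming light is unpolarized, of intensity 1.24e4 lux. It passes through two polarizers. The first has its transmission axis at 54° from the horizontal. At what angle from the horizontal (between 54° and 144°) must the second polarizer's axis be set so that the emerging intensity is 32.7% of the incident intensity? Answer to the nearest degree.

θ ≈ 90°

Unpolarized light through the first polarizer → I₁ = ½ I₀, now polarized at 54°.
Need I₂/I₀ = 0.327, so cos²(θ − 54°) = 0.327 / 0.5 = 0.654.
θ − 54° = arccos(√0.654) = 36.0°, giving θ ≈ 54 + 36.0 = 90.0°.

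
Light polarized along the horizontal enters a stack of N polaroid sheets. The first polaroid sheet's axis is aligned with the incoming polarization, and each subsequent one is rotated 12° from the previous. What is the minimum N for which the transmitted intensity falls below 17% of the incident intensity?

N = 42

First polarizer is aligned with the polarization: full transmission.
Each further stage multiplies by cos²(12°) = 0.9568.
After N polarizers: T = 0.9568^(N−1). Require T < 0.17 ⇒ N−1 > ln(0.17)/ln(0.9568) = 40.10, so N−1 ≥ 41 and N = 42.
Check: N=42 gives T = 0.1634 < 0.17; N=41 gives T = 0.1707.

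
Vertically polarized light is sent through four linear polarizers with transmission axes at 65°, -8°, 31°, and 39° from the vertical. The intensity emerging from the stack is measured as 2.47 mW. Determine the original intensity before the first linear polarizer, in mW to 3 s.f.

I₀ ≈ 273 mW

By Malus's law, I₁ = I₀ cos²(65° − 0°) = I₀ cos²(65°) = 0.1786 I₀.
I₂ = I₁ cos²(-8° − 65°) = 0.1786 I₀ · cos²(73°) = 0.01527 I₀.
I₃ = I₂ cos²(31° + 8°) = 0.01527 I₀ · cos²(39°) = 0.009221 I₀.
I₄ = I₃ cos²(39° − 31°) = 0.009221 I₀ · cos²(8°) = 0.009042 I₀.
So 2.47 mW = 0.009042 I₀, giving I₀ = 2.47/0.009042 = 273.2 mW.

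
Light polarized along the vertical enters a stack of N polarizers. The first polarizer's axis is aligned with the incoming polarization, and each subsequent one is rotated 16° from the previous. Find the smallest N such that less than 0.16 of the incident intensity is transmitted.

First polarizer is aligned with the polarization: full transmission.
Each further stage multiplies by cos²(16°) = 0.924.
After N polarizers: T = 0.924^(N−1). Require T < 0.16 ⇒ N−1 > ln(0.16)/ln(0.924) = 23.19, so N−1 ≥ 24 and N = 25.
Check: N=25 gives T = 0.1501 < 0.16; N=24 gives T = 0.1624.

N = 25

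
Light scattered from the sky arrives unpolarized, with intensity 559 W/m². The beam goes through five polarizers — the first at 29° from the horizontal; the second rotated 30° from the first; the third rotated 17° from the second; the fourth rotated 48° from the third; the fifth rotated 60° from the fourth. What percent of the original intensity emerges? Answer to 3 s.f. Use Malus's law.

Unpolarized light through the first polarizer → I₁ = 559 W/m²/2 = 279.5 W/m², polarized at 29°.
I₂ = I₁ · cos²(30°) = 279.5 · 0.75 = 209.6 W/m².
I₃ = I₂ · cos²(17°) = 209.6 · 0.9145 = 191.7 W/m².
I₄ = I₃ · cos²(48°) = 191.7 · 0.4477 = 85.83 W/m².
I₅ = I₄ · cos²(60°) = 85.83 · 0.25 = 21.46 W/m².
That is 3.839% of the incident intensity.

≈ 3.84%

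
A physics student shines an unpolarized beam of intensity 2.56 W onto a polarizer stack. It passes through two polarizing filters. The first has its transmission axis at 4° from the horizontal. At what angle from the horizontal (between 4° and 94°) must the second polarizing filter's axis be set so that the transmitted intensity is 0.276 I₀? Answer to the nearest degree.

θ ≈ 46°

Unpolarized light through the first polarizer → I₁ = ½ I₀, now polarized at 4°.
Need I₂/I₀ = 0.276, so cos²(θ − 4°) = 0.276 / 0.5 = 0.552.
θ − 4° = arccos(√0.552) = 42.0°, giving θ ≈ 4 + 42.0 = 46.0°.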